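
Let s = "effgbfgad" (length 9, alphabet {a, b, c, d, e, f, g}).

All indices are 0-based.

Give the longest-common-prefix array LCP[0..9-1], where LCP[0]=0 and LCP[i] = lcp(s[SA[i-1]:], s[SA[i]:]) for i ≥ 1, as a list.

sorted suffixes:
  #0 SA[0]=7  'ad'
  #1 SA[1]=4  'bfgad'
  #2 SA[2]=8  'd'
  #3 SA[3]=0  'effgbfgad'
  #4 SA[4]=1  'ffgbfgad'
  #5 SA[5]=5  'fgad'
  #6 SA[6]=2  'fgbfgad'
  #7 SA[7]=6  'gad'
  #8 SA[8]=3  'gbfgad'

SA = [7, 4, 8, 0, 1, 5, 2, 6, 3]
[i] adj suffixes → lcp
  [1] 7/4 → 0 ('')
  [2] 4/8 → 0 ('')
  [3] 8/0 → 0 ('')
  [4] 0/1 → 0 ('')
  [5] 1/5 → 1 ('f')
  [6] 5/2 → 2 ('fg')
  [7] 2/6 → 0 ('')
  [8] 6/3 → 1 ('g')

[0, 0, 0, 0, 0, 1, 2, 0, 1]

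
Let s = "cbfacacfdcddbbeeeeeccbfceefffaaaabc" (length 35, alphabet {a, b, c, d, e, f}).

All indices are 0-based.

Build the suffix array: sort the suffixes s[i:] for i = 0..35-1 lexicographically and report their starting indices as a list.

sorted suffixes:
  #0 SA[0]=29  'aaaabc'
  #1 SA[1]=30  'aaabc'
  #2 SA[2]=31  'aabc'
  #3 SA[3]=32  'abc'
  #4 SA[4]=3  'acacfdcddbbeeeeeccbfceefffaaaabc'
  #5 SA[5]=5  'acfdcddbbeeeeeccbfceefffaaaabc'
  #6 SA[6]=12  'bbeeeeeccbfceefffaaaabc'
  #7 SA[7]=33  'bc'
  #8 SA[8]=13  'beeeeeccbfceefffaaaabc'
  #9 SA[9]=1  'bfacacfdcddbbeeeeeccbfceefffaaaabc'
  #10 SA[10]=21  'bfceefffaaaabc'
  #11 SA[11]=34  'c'
  #12 SA[12]=4  'cacfdcddbbeeeeeccbfceefffaaaabc'
  #13 SA[13]=0  'cbfacacfdcddbbeeeeeccbfceefffaaaabc'
  #14 SA[14]=20  'cbfceefffaaaabc'
  #15 SA[15]=19  'ccbfceefffaaaabc'
  #16 SA[16]=9  'cddbbeeeeeccbfceefffaaaabc'
  #17 SA[17]=23  'ceefffaaaabc'
  #18 SA[18]=6  'cfdcddbbeeeeeccbfceefffaaaabc'
  #19 SA[19]=11  'dbbeeeeeccbfceefffaaaabc'
  #20 SA[20]=8  'dcddbbeeeeeccbfceefffaaaabc'
  #21 SA[21]=10  'ddbbeeeeeccbfceefffaaaabc'
  #22 SA[22]=18  'eccbfceefffaaaabc'
  #23 SA[23]=17  'eeccbfceefffaaaabc'
  #24 SA[24]=16  'eeeccbfceefffaaaabc'
  #25 SA[25]=15  'eeeeccbfceefffaaaabc'
  #26 SA[26]=14  'eeeeeccbfceefffaaaabc'
  #27 SA[27]=24  'eefffaaaabc'
  #28 SA[28]=25  'efffaaaabc'
  #29 SA[29]=28  'faaaabc'
  #30 SA[30]=2  'facacfdcddbbeeeeeccbfceefffaaaabc'
  #31 SA[31]=22  'fceefffaaaabc'
  #32 SA[32]=7  'fdcddbbeeeeeccbfceefffaaaabc'
  #33 SA[33]=27  'ffaaaabc'
  #34 SA[34]=26  'fffaaaabc'

[29, 30, 31, 32, 3, 5, 12, 33, 13, 1, 21, 34, 4, 0, 20, 19, 9, 23, 6, 11, 8, 10, 18, 17, 16, 15, 14, 24, 25, 28, 2, 22, 7, 27, 26]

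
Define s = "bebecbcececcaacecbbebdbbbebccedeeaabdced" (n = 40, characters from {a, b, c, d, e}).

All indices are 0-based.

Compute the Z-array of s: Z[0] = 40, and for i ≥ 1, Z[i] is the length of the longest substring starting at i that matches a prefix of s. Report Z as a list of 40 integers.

Z[0]=40
i=1: fresh scan; Z[1]=0
i=2: fresh scan; Z[2]=2 extend→box=[2,4)
i=3: min(r-i=1, Z[1]=0)=0; Z[3]=0
i=4: fresh scan; Z[4]=0
i=5: fresh scan; Z[5]=1 extend→box=[5,6)
i=6: fresh scan; Z[6]=0
i=7: fresh scan; Z[7]=0
i=8: fresh scan; Z[8]=0
i=9: fresh scan; Z[9]=0
i=10: fresh scan; Z[10]=0
i=11: fresh scan; Z[11]=0
i=12: fresh scan; Z[12]=0
i=13: fresh scan; Z[13]=0
i=14: fresh scan; Z[14]=0
i=15: fresh scan; Z[15]=0
i=16: fresh scan; Z[16]=0
i=17: fresh scan; Z[17]=1 extend→box=[17,18)
i=18: fresh scan; Z[18]=3 extend→box=[18,21)
i=19: min(r-i=2, Z[1]=0)=0; Z[19]=0
i=20: min(r-i=1, Z[2]=2)=1; Z[20]=1
i=21: fresh scan; Z[21]=0
i=22: fresh scan; Z[22]=1 extend→box=[22,23)
i=23: fresh scan; Z[23]=1 extend→box=[23,24)
i=24: fresh scan; Z[24]=3 extend→box=[24,27)
i=25: min(r-i=2, Z[1]=0)=0; Z[25]=0
i=26: min(r-i=1, Z[2]=2)=1; Z[26]=1
i=27: fresh scan; Z[27]=0
i=28: fresh scan; Z[28]=0
i=29: fresh scan; Z[29]=0
i=30: fresh scan; Z[30]=0
i=31: fresh scan; Z[31]=0
i=32: fresh scan; Z[32]=0
i=33: fresh scan; Z[33]=0
i=34: fresh scan; Z[34]=0
i=35: fresh scan; Z[35]=1 extend→box=[35,36)
i=36: fresh scan; Z[36]=0
i=37: fresh scan; Z[37]=0
i=38: fresh scan; Z[38]=0
i=39: fresh scan; Z[39]=0

[40, 0, 2, 0, 0, 1, 0, 0, 0, 0, 0, 0, 0, 0, 0, 0, 0, 1, 3, 0, 1, 0, 1, 1, 3, 0, 1, 0, 0, 0, 0, 0, 0, 0, 0, 1, 0, 0, 0, 0]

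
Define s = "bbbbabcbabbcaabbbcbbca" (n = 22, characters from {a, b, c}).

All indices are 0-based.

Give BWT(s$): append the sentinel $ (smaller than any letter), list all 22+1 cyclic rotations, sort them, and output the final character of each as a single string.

accabbcbbb$acabbbabbbbb

rank  rotation                 last
    0  $bbbbabcbabbcaabbbcbbca  a
    1  a$bbbbabcbabbcaabbbcbbc  c
    2  aabbbcbbca$bbbbabcbabbc  c
    3  abbbcbbca$bbbbabcbabbca  a
    4  abbcaabbbcbbca$bbbbabcb  b
    5  abcbabbcaabbbcbbca$bbbb  b
    6  babbcaabbbcbbca$bbbbabc  c
    7  babcbabbcaabbbcbbca$bbb  b
    8  bbabcbabbcaabbbcbbca$bb  b
    9  bbbabcbabbcaabbbcbbca$b  b
   10  bbbbabcbabbcaabbbcbbca$  $
   11  bbbcbbca$bbbbabcbabbcaa  a
   12  bbca$bbbbabcbabbcaabbbc  c
   13  bbcaabbbcbbca$bbbbabcba  a
   14  bbcbbca$bbbbabcbabbcaab  b
   15  bca$bbbbabcbabbcaabbbcb  b
   16  bcaabbbcbbca$bbbbabcbab  b
   17  bcbabbcaabbbcbbca$bbbba  a
   18  bcbbca$bbbbabcbabbcaabb  b
   19  ca$bbbbabcbabbcaabbbcbb  b
   20  caabbbcbbca$bbbbabcbabb  b
   21  cbabbcaabbbcbbca$bbbbab  b
   22  cbbca$bbbbabcbabbcaabbb  b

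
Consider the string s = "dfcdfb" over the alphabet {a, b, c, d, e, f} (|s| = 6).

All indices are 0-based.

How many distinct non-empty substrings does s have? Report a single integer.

rank→(start, suffix):
  0 → (5, 'b')
  1 → (2, 'cdfb')
  2 → (3, 'dfb')
  3 → (0, 'dfcdfb')
  4 → (4, 'fb')
  5 → (1, 'fcdfb')

SA = [5, 2, 3, 0, 4, 1]
rank  pair      lcp
   1  s[5:],s[2:]  0  ''
   2  s[2:],s[3:]  0  ''
   3  s[3:],s[0:]  2  'df'
   4  s[0:],s[4:]  0  ''
   5  s[4:],s[1:]  1  'f'

n(n+1)/2 = 6·7/2 = 21
Σ LCP = 0 + 0 + 0 + 2 + 0 + 1 = 3
distinct = 21 − 3 = 18

18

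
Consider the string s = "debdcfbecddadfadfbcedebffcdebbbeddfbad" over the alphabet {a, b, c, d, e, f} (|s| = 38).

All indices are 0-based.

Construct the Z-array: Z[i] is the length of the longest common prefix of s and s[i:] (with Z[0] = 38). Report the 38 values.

Z[0]=38
i=1: i≥r, start 0; Z[1]=0
i=2: i≥r, start 0; Z[2]=0
i=3: i≥r, start 0; Z[3]=1 scan→box=[3,4)
i=4: i≥r, start 0; Z[4]=0
i=5: i≥r, start 0; Z[5]=0
i=6: i≥r, start 0; Z[6]=0
i=7: i≥r, start 0; Z[7]=0
i=8: i≥r, start 0; Z[8]=0
i=9: i≥r, start 0; Z[9]=1 scan→box=[9,10)
i=10: i≥r, start 0; Z[10]=1 scan→box=[10,11)
i=11: i≥r, start 0; Z[11]=0
i=12: i≥r, start 0; Z[12]=1 scan→box=[12,13)
i=13: i≥r, start 0; Z[13]=0
i=14: i≥r, start 0; Z[14]=0
i=15: i≥r, start 0; Z[15]=1 scan→box=[15,16)
i=16: i≥r, start 0; Z[16]=0
i=17: i≥r, start 0; Z[17]=0
i=18: i≥r, start 0; Z[18]=0
i=19: i≥r, start 0; Z[19]=0
i=20: i≥r, start 0; Z[20]=3 scan→box=[20,23)
i=21: min(r-i=2, Z[1]=0)=0; Z[21]=0
i=22: min(r-i=1, Z[2]=0)=0; Z[22]=0
i=23: i≥r, start 0; Z[23]=0
i=24: i≥r, start 0; Z[24]=0
i=25: i≥r, start 0; Z[25]=0
i=26: i≥r, start 0; Z[26]=3 scan→box=[26,29)
i=27: min(r-i=2, Z[1]=0)=0; Z[27]=0
i=28: min(r-i=1, Z[2]=0)=0; Z[28]=0
i=29: i≥r, start 0; Z[29]=0
i=30: i≥r, start 0; Z[30]=0
i=31: i≥r, start 0; Z[31]=0
i=32: i≥r, start 0; Z[32]=1 scan→box=[32,33)
i=33: i≥r, start 0; Z[33]=1 scan→box=[33,34)
i=34: i≥r, start 0; Z[34]=0
i=35: i≥r, start 0; Z[35]=0
i=36: i≥r, start 0; Z[36]=0
i=37: i≥r, start 0; Z[37]=1 scan→box=[37,38)

[38, 0, 0, 1, 0, 0, 0, 0, 0, 1, 1, 0, 1, 0, 0, 1, 0, 0, 0, 0, 3, 0, 0, 0, 0, 0, 3, 0, 0, 0, 0, 0, 1, 1, 0, 0, 0, 1]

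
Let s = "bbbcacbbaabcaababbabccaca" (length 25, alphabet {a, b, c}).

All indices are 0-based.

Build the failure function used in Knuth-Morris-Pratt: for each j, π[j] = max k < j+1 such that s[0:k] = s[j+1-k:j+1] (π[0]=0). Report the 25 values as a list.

π[0] = 0
j=1 s[j]='b': π[1]=1 (border 'b')
j=2 s[j]='b': π[2]=2 (border 'bb')
j=3 s[j]='c': k: 2→1→0; π[3]=0 (border '')
j=4 s[j]='a': π[4]=0 (border '')
j=5 s[j]='c': π[5]=0 (border '')
j=6 s[j]='b': π[6]=1 (border 'b')
j=7 s[j]='b': π[7]=2 (border 'bb')
j=8 s[j]='a': k: 2→1→0; π[8]=0 (border '')
j=9 s[j]='a': π[9]=0 (border '')
j=10 s[j]='b': π[10]=1 (border 'b')
j=11 s[j]='c': k: 1→0; π[11]=0 (border '')
j=12 s[j]='a': π[12]=0 (border '')
j=13 s[j]='a': π[13]=0 (border '')
j=14 s[j]='b': π[14]=1 (border 'b')
j=15 s[j]='a': k: 1→0; π[15]=0 (border '')
j=16 s[j]='b': π[16]=1 (border 'b')
j=17 s[j]='b': π[17]=2 (border 'bb')
j=18 s[j]='a': k: 2→1→0; π[18]=0 (border '')
j=19 s[j]='b': π[19]=1 (border 'b')
j=20 s[j]='c': k: 1→0; π[20]=0 (border '')
j=21 s[j]='c': π[21]=0 (border '')
j=22 s[j]='a': π[22]=0 (border '')
j=23 s[j]='c': π[23]=0 (border '')
j=24 s[j]='a': π[24]=0 (border '')

[0, 1, 2, 0, 0, 0, 1, 2, 0, 0, 1, 0, 0, 0, 1, 0, 1, 2, 0, 1, 0, 0, 0, 0, 0]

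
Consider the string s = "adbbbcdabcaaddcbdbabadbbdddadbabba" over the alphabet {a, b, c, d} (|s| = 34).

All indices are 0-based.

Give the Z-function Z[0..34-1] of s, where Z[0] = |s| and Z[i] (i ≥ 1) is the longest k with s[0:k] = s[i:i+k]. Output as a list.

Z[0]=34
i=1: i≥r, start 0; Z[1]=0
i=2: i≥r, start 0; Z[2]=0
i=3: i≥r, start 0; Z[3]=0
i=4: i≥r, start 0; Z[4]=0
i=5: i≥r, start 0; Z[5]=0
i=6: i≥r, start 0; Z[6]=0
i=7: i≥r, start 0; Z[7]=1 scan→box=[7,8)
i=8: i≥r, start 0; Z[8]=0
i=9: i≥r, start 0; Z[9]=0
i=10: i≥r, start 0; Z[10]=1 scan→box=[10,11)
i=11: i≥r, start 0; Z[11]=2 scan→box=[11,13)
i=12: min(r-i=1, Z[1]=0)=0; Z[12]=0
i=13: i≥r, start 0; Z[13]=0
i=14: i≥r, start 0; Z[14]=0
i=15: i≥r, start 0; Z[15]=0
i=16: i≥r, start 0; Z[16]=0
i=17: i≥r, start 0; Z[17]=0
i=18: i≥r, start 0; Z[18]=1 scan→box=[18,19)
i=19: i≥r, start 0; Z[19]=0
i=20: i≥r, start 0; Z[20]=4 scan→box=[20,24)
i=21: min(r-i=3, Z[1]=0)=0; Z[21]=0
i=22: min(r-i=2, Z[2]=0)=0; Z[22]=0
i=23: min(r-i=1, Z[3]=0)=0; Z[23]=0
i=24: i≥r, start 0; Z[24]=0
i=25: i≥r, start 0; Z[25]=0
i=26: i≥r, start 0; Z[26]=0
i=27: i≥r, start 0; Z[27]=3 scan→box=[27,30)
i=28: min(r-i=2, Z[1]=0)=0; Z[28]=0
i=29: min(r-i=1, Z[2]=0)=0; Z[29]=0
i=30: i≥r, start 0; Z[30]=1 scan→box=[30,31)
i=31: i≥r, start 0; Z[31]=0
i=32: i≥r, start 0; Z[32]=0
i=33: i≥r, start 0; Z[33]=1 scan→box=[33,34)

[34, 0, 0, 0, 0, 0, 0, 1, 0, 0, 1, 2, 0, 0, 0, 0, 0, 0, 1, 0, 4, 0, 0, 0, 0, 0, 0, 3, 0, 0, 1, 0, 0, 1]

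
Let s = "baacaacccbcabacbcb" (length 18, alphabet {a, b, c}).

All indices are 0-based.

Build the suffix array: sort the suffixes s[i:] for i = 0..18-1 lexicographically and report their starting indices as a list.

[1, 4, 11, 2, 13, 5, 17, 0, 12, 9, 15, 3, 10, 16, 8, 14, 7, 6]

rank→(start, suffix):
  0 → (1, 'aacaacccbcabacbcb')
  1 → (4, 'aacccbcabacbcb')
  2 → (11, 'abacbcb')
  3 → (2, 'acaacccbcabacbcb')
  4 → (13, 'acbcb')
  5 → (5, 'acccbcabacbcb')
  6 → (17, 'b')
  7 → (0, 'baacaacccbcabacbcb')
  8 → (12, 'bacbcb')
  9 → (9, 'bcabacbcb')
  10 → (15, 'bcb')
  11 → (3, 'caacccbcabacbcb')
  12 → (10, 'cabacbcb')
  13 → (16, 'cb')
  14 → (8, 'cbcabacbcb')
  15 → (14, 'cbcb')
  16 → (7, 'ccbcabacbcb')
  17 → (6, 'cccbcabacbcb')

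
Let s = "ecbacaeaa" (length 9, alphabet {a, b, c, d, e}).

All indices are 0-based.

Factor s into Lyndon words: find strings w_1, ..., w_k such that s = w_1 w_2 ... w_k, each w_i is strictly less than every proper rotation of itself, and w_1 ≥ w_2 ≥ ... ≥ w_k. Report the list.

emit factor 1: 'e' (i=0, period=1)
emit factor 2: 'c' (i=1, period=1)
emit factor 3: 'b' (i=2, period=1)
emit factor 4: 'acae' (i=3, period=4)
emit factor 5: 'a' (i=7, period=1)
emit factor 6: 'a' (i=8, period=1)

["e", "c", "b", "acae", "a", "a"]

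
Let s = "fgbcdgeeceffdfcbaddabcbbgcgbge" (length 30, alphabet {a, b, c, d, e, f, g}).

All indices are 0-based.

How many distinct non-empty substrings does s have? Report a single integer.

rank | idx | suffix
   0 |  19 | abcbbgcgbge
   1 |  16 | addabcbbgcgbge
   2 |  15 | baddabcbbgcgbge
   3 |  22 | bbgcgbge
   4 |  20 | bcbbgcgbge
   5 |   2 | bcdgeeceffdfcbaddabcbbgcgbge
   6 |  23 | bgcgbge
   7 |  27 | bge
   8 |  14 | cbaddabcbbgcgbge
   9 |  21 | cbbgcgbge
  10 |   3 | cdgeeceffdfcbaddabcbbgcgbge
  11 |   8 | ceffdfcbaddabcbbgcgbge
  12 |  25 | cgbge
  13 |  18 | dabcbbgcgbge
  14 |  17 | ddabcbbgcgbge
  15 |  12 | dfcbaddabcbbgcgbge
  16 |   4 | dgeeceffdfcbaddabcbbgcgbge
  17 |  29 | e
  18 |   7 | eceffdfcbaddabcbbgcgbge
  19 |   6 | eeceffdfcbaddabcbbgcgbge
  20 |   9 | effdfcbaddabcbbgcgbge
  21 |  13 | fcbaddabcbbgcgbge
  22 |  11 | fdfcbaddabcbbgcgbge
  23 |  10 | ffdfcbaddabcbbgcgbge
  24 |   0 | fgbcdgeeceffdfcbaddabcbbgcgbge
  25 |   1 | gbcdgeeceffdfcbaddabcbbgcgbge
  26 |  26 | gbge
  27 |  24 | gcgbge
  28 |  28 | ge
  29 |   5 | geeceffdfcbaddabcbbgcgbge

SA = [19, 16, 15, 22, 20, 2, 23, 27, 14, 21, 3, 8, 25, 18, 17, 12, 4, 29, 7, 6, 9, 13, 11, 10, 0, 1, 26, 24, 28, 5]
[i] adj suffixes → lcp
  [1] 19/16 → 1 ('a')
  [2] 16/15 → 0 ('')
  [3] 15/22 → 1 ('b')
  [4] 22/20 → 1 ('b')
  [5] 20/2 → 2 ('bc')
  [6] 2/23 → 1 ('b')
  [7] 23/27 → 2 ('bg')
  [8] 27/14 → 0 ('')
  [9] 14/21 → 2 ('cb')
  [10] 21/3 → 1 ('c')
  [11] 3/8 → 1 ('c')
  [12] 8/25 → 1 ('c')
  [13] 25/18 → 0 ('')
  [14] 18/17 → 1 ('d')
  [15] 17/12 → 1 ('d')
  [16] 12/4 → 1 ('d')
  [17] 4/29 → 0 ('')
  [18] 29/7 → 1 ('e')
  [19] 7/6 → 1 ('e')
  [20] 6/9 → 1 ('e')
  [21] 9/13 → 0 ('')
  [22] 13/11 → 1 ('f')
  [23] 11/10 → 1 ('f')
  [24] 10/0 → 1 ('f')
  [25] 0/1 → 0 ('')
  [26] 1/26 → 2 ('gb')
  [27] 26/24 → 1 ('g')
  [28] 24/28 → 1 ('g')
  [29] 28/5 → 2 ('ge')

n(n+1)/2 = 30·31/2 = 465
Σ LCP = 0 + 1 + 0 + 1 + 1 + 2 + 1 + 2 + 0 + 2 + 1 + 1 + 1 + 0 + 1 + 1 + 1 + 0 + 1 + 1 + 1 + 0 + 1 + 1 + 1 + 0 + 2 + 1 + 1 + 2 = 28
distinct = 465 − 28 = 437

437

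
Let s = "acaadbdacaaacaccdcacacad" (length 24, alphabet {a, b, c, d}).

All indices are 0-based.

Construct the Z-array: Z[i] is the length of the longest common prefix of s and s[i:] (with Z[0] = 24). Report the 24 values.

[24, 0, 1, 1, 0, 0, 0, 4, 0, 1, 1, 3, 0, 2, 0, 0, 0, 0, 3, 0, 3, 0, 1, 0]

Z[0]=24
i=1: i≥r, start 0; Z[1]=0
i=2: i≥r, start 0; Z[2]=1 extend→box=[2,3)
i=3: i≥r, start 0; Z[3]=1 extend→box=[3,4)
i=4: i≥r, start 0; Z[4]=0
i=5: i≥r, start 0; Z[5]=0
i=6: i≥r, start 0; Z[6]=0
i=7: i≥r, start 0; Z[7]=4 extend→box=[7,11)
i=8: min(r-i=3, Z[1]=0)=0; Z[8]=0
i=9: min(r-i=2, Z[2]=1)=1; Z[9]=1
i=10: min(r-i=1, Z[3]=1)=1; Z[10]=1
i=11: i≥r, start 0; Z[11]=3 extend→box=[11,14)
i=12: min(r-i=2, Z[1]=0)=0; Z[12]=0
i=13: min(r-i=1, Z[2]=1)=1; Z[13]=2 extend→box=[13,15)
i=14: min(r-i=1, Z[1]=0)=0; Z[14]=0
i=15: i≥r, start 0; Z[15]=0
i=16: i≥r, start 0; Z[16]=0
i=17: i≥r, start 0; Z[17]=0
i=18: i≥r, start 0; Z[18]=3 extend→box=[18,21)
i=19: min(r-i=2, Z[1]=0)=0; Z[19]=0
i=20: min(r-i=1, Z[2]=1)=1; Z[20]=3 extend→box=[20,23)
i=21: min(r-i=2, Z[1]=0)=0; Z[21]=0
i=22: min(r-i=1, Z[2]=1)=1; Z[22]=1
i=23: i≥r, start 0; Z[23]=0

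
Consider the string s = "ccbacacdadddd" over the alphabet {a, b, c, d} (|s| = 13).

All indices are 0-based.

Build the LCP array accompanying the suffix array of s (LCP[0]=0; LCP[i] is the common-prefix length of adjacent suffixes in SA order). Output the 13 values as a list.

[0, 2, 1, 0, 0, 1, 1, 1, 0, 1, 1, 2, 3]

rank | idx | suffix
   0 |   3 | acacdadddd
   1 |   5 | acdadddd
   2 |   8 | adddd
   3 |   2 | bacacdadddd
   4 |   4 | cacdadddd
   5 |   1 | cbacacdadddd
   6 |   0 | ccbacacdadddd
   7 |   6 | cdadddd
   8 |  12 | d
   9 |   7 | dadddd
  10 |  11 | dd
  11 |  10 | ddd
  12 |   9 | dddd

SA = [3, 5, 8, 2, 4, 1, 0, 6, 12, 7, 11, 10, 9]
i: (SA[i-1],SA[i]) lcp shared
  1: (3,5) 2 'ac'
  2: (5,8) 1 'a'
  3: (8,2) 0 ''
  4: (2,4) 0 ''
  5: (4,1) 1 'c'
  6: (1,0) 1 'c'
  7: (0,6) 1 'c'
  8: (6,12) 0 ''
  9: (12,7) 1 'd'
  10: (7,11) 1 'd'
  11: (11,10) 2 'dd'
  12: (10,9) 3 'ddd'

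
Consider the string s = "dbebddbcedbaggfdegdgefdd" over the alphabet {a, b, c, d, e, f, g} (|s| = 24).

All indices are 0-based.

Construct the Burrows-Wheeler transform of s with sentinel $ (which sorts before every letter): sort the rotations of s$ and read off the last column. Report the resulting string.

dbddedbded$fbfgbcgdegedga

rank  rotation                   last
    0  $dbebddbcedbaggfdegdgefdd  d
    1  aggfdegdgefdd$dbebddbcedb  b
    2  baggfdegdgefdd$dbebddbced  d
    3  bcedbaggfdegdgefdd$dbebdd  d
    4  bddbcedbaggfdegdgefdd$dbe  e
    5  bebddbcedbaggfdegdgefdd$d  d
    6  cedbaggfdegdgefdd$dbebddb  b
    7  d$dbebddbcedbaggfdegdgefd  d
    8  dbaggfdegdgefdd$dbebddbce  e
    9  dbcedbaggfdegdgefdd$dbebd  d
   10  dbebddbcedbaggfdegdgefdd$  $
   11  dd$dbebddbcedbaggfdegdgef  f
   12  ddbcedbaggfdegdgefdd$dbeb  b
   13  degdgefdd$dbebddbcedbaggf  f
   14  dgefdd$dbebddbcedbaggfdeg  g
   15  ebddbcedbaggfdegdgefdd$db  b
   16  edbaggfdegdgefdd$dbebddbc  c
   17  efdd$dbebddbcedbaggfdegdg  g
   18  egdgefdd$dbebddbcedbaggfd  d
   19  fdd$dbebddbcedbaggfdegdge  e
   20  fdegdgefdd$dbebddbcedbagg  g
   21  gdgefdd$dbebddbcedbaggfde  e
   22  gefdd$dbebddbcedbaggfdegd  d
   23  gfdegdgefdd$dbebddbcedbag  g
   24  ggfdegdgefdd$dbebddbcedba  a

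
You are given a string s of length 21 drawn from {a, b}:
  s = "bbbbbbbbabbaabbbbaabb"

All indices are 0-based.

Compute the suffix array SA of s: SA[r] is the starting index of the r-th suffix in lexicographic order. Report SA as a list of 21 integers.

[17, 11, 18, 8, 12, 20, 16, 10, 7, 19, 15, 9, 6, 14, 5, 13, 4, 3, 2, 1, 0]

rank | idx | suffix
   0 |  17 | aabb
   1 |  11 | aabbbbaabb
   2 |  18 | abb
   3 |   8 | abbaabbbbaabb
   4 |  12 | abbbbaabb
   5 |  20 | b
   6 |  16 | baabb
   7 |  10 | baabbbbaabb
   8 |   7 | babbaabbbbaabb
   9 |  19 | bb
  10 |  15 | bbaabb
  11 |   9 | bbaabbbbaabb
  12 |   6 | bbabbaabbbbaabb
  13 |  14 | bbbaabb
  14 |   5 | bbbabbaabbbbaabb
  15 |  13 | bbbbaabb
  16 |   4 | bbbbabbaabbbbaabb
  17 |   3 | bbbbbabbaabbbbaabb
  18 |   2 | bbbbbbabbaabbbbaabb
  19 |   1 | bbbbbbbabbaabbbbaabb
  20 |   0 | bbbbbbbbabbaabbbbaabb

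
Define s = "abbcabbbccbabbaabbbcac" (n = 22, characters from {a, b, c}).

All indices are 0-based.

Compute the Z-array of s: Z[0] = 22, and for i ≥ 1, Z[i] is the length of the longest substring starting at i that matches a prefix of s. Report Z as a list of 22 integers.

Z[0]=22
i=1: fresh scan; Z[1]=0
i=2: fresh scan; Z[2]=0
i=3: fresh scan; Z[3]=0
i=4: fresh scan; Z[4]=3 extend→box=[4,7)
i=5: min(r-i=2, Z[1]=0)=0; Z[5]=0
i=6: min(r-i=1, Z[2]=0)=0; Z[6]=0
i=7: fresh scan; Z[7]=0
i=8: fresh scan; Z[8]=0
i=9: fresh scan; Z[9]=0
i=10: fresh scan; Z[10]=0
i=11: fresh scan; Z[11]=3 extend→box=[11,14)
i=12: min(r-i=2, Z[1]=0)=0; Z[12]=0
i=13: min(r-i=1, Z[2]=0)=0; Z[13]=0
i=14: fresh scan; Z[14]=1 extend→box=[14,15)
i=15: fresh scan; Z[15]=3 extend→box=[15,18)
i=16: min(r-i=2, Z[1]=0)=0; Z[16]=0
i=17: min(r-i=1, Z[2]=0)=0; Z[17]=0
i=18: fresh scan; Z[18]=0
i=19: fresh scan; Z[19]=0
i=20: fresh scan; Z[20]=1 extend→box=[20,21)
i=21: fresh scan; Z[21]=0

[22, 0, 0, 0, 3, 0, 0, 0, 0, 0, 0, 3, 0, 0, 1, 3, 0, 0, 0, 0, 1, 0]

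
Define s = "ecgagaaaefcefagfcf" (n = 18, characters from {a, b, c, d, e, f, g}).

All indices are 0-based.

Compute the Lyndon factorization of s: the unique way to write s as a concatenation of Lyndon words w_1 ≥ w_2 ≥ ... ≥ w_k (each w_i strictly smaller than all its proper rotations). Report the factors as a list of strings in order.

["e", "cg", "ag", "aaaefcefagfcf"]

emit factor 1: 'e' (i=0, period=1)
emit factor 2: 'cg' (i=1, period=2)
emit factor 3: 'ag' (i=3, period=2)
emit factor 4: 'aaaefcefagfcf' (i=5, period=13)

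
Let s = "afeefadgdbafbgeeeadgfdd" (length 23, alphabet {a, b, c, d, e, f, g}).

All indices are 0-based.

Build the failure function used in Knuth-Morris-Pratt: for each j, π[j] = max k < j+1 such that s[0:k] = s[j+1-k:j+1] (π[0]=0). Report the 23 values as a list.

[0, 0, 0, 0, 0, 1, 0, 0, 0, 0, 1, 2, 0, 0, 0, 0, 0, 1, 0, 0, 0, 0, 0]

π[0] = 0
j=1 s[j]='f': π[1]=0 (border '')
j=2 s[j]='e': π[2]=0 (border '')
j=3 s[j]='e': π[3]=0 (border '')
j=4 s[j]='f': π[4]=0 (border '')
j=5 s[j]='a': π[5]=1 (border 'a')
j=6 s[j]='d': k: 1→0; π[6]=0 (border '')
j=7 s[j]='g': π[7]=0 (border '')
j=8 s[j]='d': π[8]=0 (border '')
j=9 s[j]='b': π[9]=0 (border '')
j=10 s[j]='a': π[10]=1 (border 'a')
j=11 s[j]='f': π[11]=2 (border 'af')
j=12 s[j]='b': k: 2→0; π[12]=0 (border '')
j=13 s[j]='g': π[13]=0 (border '')
j=14 s[j]='e': π[14]=0 (border '')
j=15 s[j]='e': π[15]=0 (border '')
j=16 s[j]='e': π[16]=0 (border '')
j=17 s[j]='a': π[17]=1 (border 'a')
j=18 s[j]='d': k: 1→0; π[18]=0 (border '')
j=19 s[j]='g': π[19]=0 (border '')
j=20 s[j]='f': π[20]=0 (border '')
j=21 s[j]='d': π[21]=0 (border '')
j=22 s[j]='d': π[22]=0 (border '')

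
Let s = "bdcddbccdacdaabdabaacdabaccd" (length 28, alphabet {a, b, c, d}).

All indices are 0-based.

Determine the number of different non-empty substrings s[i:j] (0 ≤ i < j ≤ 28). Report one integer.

359

rank→(start, suffix):
  0 → (12, 'aabdabaacdabaccd')
  1 → (18, 'aacdabaccd')
  2 → (16, 'abaacdabaccd')
  3 → (22, 'abaccd')
  4 → (13, 'abdabaacdabaccd')
  5 → (24, 'accd')
  6 → (9, 'acdaabdabaacdabaccd')
  7 → (19, 'acdabaccd')
  8 → (17, 'baacdabaccd')
  9 → (23, 'baccd')
  10 → (5, 'bccdacdaabdabaacdabaccd')
  11 → (14, 'bdabaacdabaccd')
  12 → (0, 'bdcddbccdacdaabdabaacdabaccd')
  13 → (25, 'ccd')
  14 → (6, 'ccdacdaabdabaacdabaccd')
  15 → (26, 'cd')
  16 → (10, 'cdaabdabaacdabaccd')
  17 → (20, 'cdabaccd')
  18 → (7, 'cdacdaabdabaacdabaccd')
  19 → (2, 'cddbccdacdaabdabaacdabaccd')
  20 → (27, 'd')
  21 → (11, 'daabdabaacdabaccd')
  22 → (15, 'dabaacdabaccd')
  23 → (21, 'dabaccd')
  24 → (8, 'dacdaabdabaacdabaccd')
  25 → (4, 'dbccdacdaabdabaacdabaccd')
  26 → (1, 'dcddbccdacdaabdabaacdabaccd')
  27 → (3, 'ddbccdacdaabdabaacdabaccd')

SA = [12, 18, 16, 22, 13, 24, 9, 19, 17, 23, 5, 14, 0, 25, 6, 26, 10, 20, 7, 2, 27, 11, 15, 21, 8, 4, 1, 3]
rank  pair      lcp
   1  s[12:],s[18:]  2  'aa'
   2  s[18:],s[16:]  1  'a'
   3  s[16:],s[22:]  3  'aba'
   4  s[22:],s[13:]  2  'ab'
   5  s[13:],s[24:]  1  'a'
   6  s[24:],s[9:]  2  'ac'
   7  s[9:],s[19:]  4  'acda'
   8  s[19:],s[17:]  0  ''
   9  s[17:],s[23:]  2  'ba'
  10  s[23:],s[5:]  1  'b'
  11  s[5:],s[14:]  1  'b'
  12  s[14:],s[0:]  2  'bd'
  13  s[0:],s[25:]  0  ''
  14  s[25:],s[6:]  3  'ccd'
  15  s[6:],s[26:]  1  'c'
  16  s[26:],s[10:]  2  'cd'
  17  s[10:],s[20:]  3  'cda'
  18  s[20:],s[7:]  3  'cda'
  19  s[7:],s[2:]  2  'cd'
  20  s[2:],s[27:]  0  ''
  21  s[27:],s[11:]  1  'd'
  22  s[11:],s[15:]  2  'da'
  23  s[15:],s[21:]  4  'daba'
  24  s[21:],s[8:]  2  'da'
  25  s[8:],s[4:]  1  'd'
  26  s[4:],s[1:]  1  'd'
  27  s[1:],s[3:]  1  'd'

n(n+1)/2 = 28·29/2 = 406
Σ LCP = 0 + 2 + 1 + 3 + 2 + 1 + 2 + 4 + 0 + 2 + 1 + 1 + 2 + 0 + 3 + 1 + 2 + 3 + 3 + 2 + 0 + 1 + 2 + 4 + 2 + 1 + 1 + 1 = 47
distinct = 406 − 47 = 359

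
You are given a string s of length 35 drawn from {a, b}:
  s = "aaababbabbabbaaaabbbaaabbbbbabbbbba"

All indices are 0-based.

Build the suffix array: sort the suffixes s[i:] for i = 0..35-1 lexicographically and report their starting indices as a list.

[34, 13, 0, 14, 20, 1, 15, 21, 2, 10, 7, 4, 16, 28, 22, 33, 12, 19, 9, 6, 3, 27, 32, 11, 18, 8, 5, 26, 31, 17, 25, 30, 24, 29, 23]

sorted suffixes:
  #0 SA[0]=34  'a'
  #1 SA[1]=13  'aaaabbbaaabbbbbabbbbba'
  #2 SA[2]=0  'aaababbabbabbaaaabbbaaabbbbbabbbbba'
  #3 SA[3]=14  'aaabbbaaabbbbbabbbbba'
  #4 SA[4]=20  'aaabbbbbabbbbba'
  #5 SA[5]=1  'aababbabbabbaaaabbbaaabbbbbabbbbba'
  #6 SA[6]=15  'aabbbaaabbbbbabbbbba'
  #7 SA[7]=21  'aabbbbbabbbbba'
  #8 SA[8]=2  'ababbabbabbaaaabbbaaabbbbbabbbbba'
  #9 SA[9]=10  'abbaaaabbbaaabbbbbabbbbba'
  #10 SA[10]=7  'abbabbaaaabbbaaabbbbbabbbbba'
  #11 SA[11]=4  'abbabbabbaaaabbbaaabbbbbabbbbba'
  #12 SA[12]=16  'abbbaaabbbbbabbbbba'
  #13 SA[13]=28  'abbbbba'
  #14 SA[14]=22  'abbbbbabbbbba'
  #15 SA[15]=33  'ba'
  #16 SA[16]=12  'baaaabbbaaabbbbbabbbbba'
  #17 SA[17]=19  'baaabbbbbabbbbba'
  #18 SA[18]=9  'babbaaaabbbaaabbbbbabbbbba'
  #19 SA[19]=6  'babbabbaaaabbbaaabbbbbabbbbba'
  #20 SA[20]=3  'babbabbabbaaaabbbaaabbbbbabbbbba'
  #21 SA[21]=27  'babbbbba'
  #22 SA[22]=32  'bba'
  #23 SA[23]=11  'bbaaaabbbaaabbbbbabbbbba'
  #24 SA[24]=18  'bbaaabbbbbabbbbba'
  #25 SA[25]=8  'bbabbaaaabbbaaabbbbbabbbbba'
  #26 SA[26]=5  'bbabbabbaaaabbbaaabbbbbabbbbba'
  #27 SA[27]=26  'bbabbbbba'
  #28 SA[28]=31  'bbba'
  #29 SA[29]=17  'bbbaaabbbbbabbbbba'
  #30 SA[30]=25  'bbbabbbbba'
  #31 SA[31]=30  'bbbba'
  #32 SA[32]=24  'bbbbabbbbba'
  #33 SA[33]=29  'bbbbba'
  #34 SA[34]=23  'bbbbbabbbbba'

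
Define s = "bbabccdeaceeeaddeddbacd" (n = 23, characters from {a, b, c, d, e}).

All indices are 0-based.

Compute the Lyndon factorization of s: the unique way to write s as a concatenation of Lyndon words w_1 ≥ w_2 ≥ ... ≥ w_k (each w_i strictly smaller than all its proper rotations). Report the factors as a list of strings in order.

emit factor 1: 'b' (i=0, period=1)
emit factor 2: 'b' (i=1, period=1)
emit factor 3: 'abccdeaceeeaddeddbacd' (i=2, period=21)

["b", "b", "abccdeaceeeaddeddbacd"]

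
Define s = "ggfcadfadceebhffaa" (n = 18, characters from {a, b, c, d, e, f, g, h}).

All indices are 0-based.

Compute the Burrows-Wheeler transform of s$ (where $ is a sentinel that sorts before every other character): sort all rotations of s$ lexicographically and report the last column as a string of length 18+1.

rank  rotation             last
    0  $ggfcadfadceebhffaa  a
    1  a$ggfcadfadceebhffa  a
    2  aa$ggfcadfadceebhff  f
    3  adceebhffaa$ggfcadf  f
    4  adfadceebhffaa$ggfc  c
    5  bhffaa$ggfcadfadcee  e
    6  cadfadceebhffaa$ggf  f
    7  ceebhffaa$ggfcadfad  d
    8  dceebhffaa$ggfcadfa  a
    9  dfadceebhffaa$ggfca  a
   10  ebhffaa$ggfcadfadce  e
   11  eebhffaa$ggfcadfadc  c
   12  faa$ggfcadfadceebhf  f
   13  fadceebhffaa$ggfcad  d
   14  fcadfadceebhffaa$gg  g
   15  ffaa$ggfcadfadceebh  h
   16  gfcadfadceebhffaa$g  g
   17  ggfcadfadceebhffaa$  $
   18  hffaa$ggfcadfadceeb  b

aaffcefdaaecfdghg$b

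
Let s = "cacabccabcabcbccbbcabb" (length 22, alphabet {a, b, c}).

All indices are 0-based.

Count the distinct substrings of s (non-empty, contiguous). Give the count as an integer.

210

sorted suffixes:
  #0 SA[0]=19  'abb'
  #1 SA[1]=7  'abcabcbccbbcabb'
  #2 SA[2]=10  'abcbccbbcabb'
  #3 SA[3]=3  'abccabcabcbccbbcabb'
  #4 SA[4]=1  'acabccabcabcbccbbcabb'
  #5 SA[5]=21  'b'
  #6 SA[6]=20  'bb'
  #7 SA[7]=16  'bbcabb'
  #8 SA[8]=17  'bcabb'
  #9 SA[9]=8  'bcabcbccbbcabb'
  #10 SA[10]=11  'bcbccbbcabb'
  #11 SA[11]=4  'bccabcabcbccbbcabb'
  #12 SA[12]=13  'bccbbcabb'
  #13 SA[13]=18  'cabb'
  #14 SA[14]=6  'cabcabcbccbbcabb'
  #15 SA[15]=9  'cabcbccbbcabb'
  #16 SA[16]=2  'cabccabcabcbccbbcabb'
  #17 SA[17]=0  'cacabccabcabcbccbbcabb'
  #18 SA[18]=15  'cbbcabb'
  #19 SA[19]=12  'cbccbbcabb'
  #20 SA[20]=5  'ccabcabcbccbbcabb'
  #21 SA[21]=14  'ccbbcabb'

SA = [19, 7, 10, 3, 1, 21, 20, 16, 17, 8, 11, 4, 13, 18, 6, 9, 2, 0, 15, 12, 5, 14]
i: (SA[i-1],SA[i]) lcp shared
  1: (19,7) 2 'ab'
  2: (7,10) 3 'abc'
  3: (10,3) 3 'abc'
  4: (3,1) 1 'a'
  5: (1,21) 0 ''
  6: (21,20) 1 'b'
  7: (20,16) 2 'bb'
  8: (16,17) 1 'b'
  9: (17,8) 4 'bcab'
  10: (8,11) 2 'bc'
  11: (11,4) 2 'bc'
  12: (4,13) 3 'bcc'
  13: (13,18) 0 ''
  14: (18,6) 3 'cab'
  15: (6,9) 4 'cabc'
  16: (9,2) 4 'cabc'
  17: (2,0) 2 'ca'
  18: (0,15) 1 'c'
  19: (15,12) 2 'cb'
  20: (12,5) 1 'c'
  21: (5,14) 2 'cc'

n(n+1)/2 = 22·23/2 = 253
Σ LCP = 0 + 2 + 3 + 3 + 1 + 0 + 1 + 2 + 1 + 4 + 2 + 2 + 3 + 0 + 3 + 4 + 4 + 2 + 1 + 2 + 1 + 2 = 43
distinct = 253 − 43 = 210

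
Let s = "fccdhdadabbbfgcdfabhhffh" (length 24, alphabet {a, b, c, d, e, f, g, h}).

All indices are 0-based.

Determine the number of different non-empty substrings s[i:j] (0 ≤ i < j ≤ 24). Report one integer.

rank→(start, suffix):
  0 → (8, 'abbbfgcdfabhhffh')
  1 → (17, 'abhhffh')
  2 → (6, 'adabbbfgcdfabhhffh')
  3 → (9, 'bbbfgcdfabhhffh')
  4 → (10, 'bbfgcdfabhhffh')
  5 → (11, 'bfgcdfabhhffh')
  6 → (18, 'bhhffh')
  7 → (1, 'ccdhdadabbbfgcdfabhhffh')
  8 → (14, 'cdfabhhffh')
  9 → (2, 'cdhdadabbbfgcdfabhhffh')
  10 → (7, 'dabbbfgcdfabhhffh')
  11 → (5, 'dadabbbfgcdfabhhffh')
  12 → (15, 'dfabhhffh')
  13 → (3, 'dhdadabbbfgcdfabhhffh')
  14 → (16, 'fabhhffh')
  15 → (0, 'fccdhdadabbbfgcdfabhhffh')
  16 → (21, 'ffh')
  17 → (12, 'fgcdfabhhffh')
  18 → (22, 'fh')
  19 → (13, 'gcdfabhhffh')
  20 → (23, 'h')
  21 → (4, 'hdadabbbfgcdfabhhffh')
  22 → (20, 'hffh')
  23 → (19, 'hhffh')

SA = [8, 17, 6, 9, 10, 11, 18, 1, 14, 2, 7, 5, 15, 3, 16, 0, 21, 12, 22, 13, 23, 4, 20, 19]
rank  pair      lcp
   1  s[8:],s[17:]  2  'ab'
   2  s[17:],s[6:]  1  'a'
   3  s[6:],s[9:]  0  ''
   4  s[9:],s[10:]  2  'bb'
   5  s[10:],s[11:]  1  'b'
   6  s[11:],s[18:]  1  'b'
   7  s[18:],s[1:]  0  ''
   8  s[1:],s[14:]  1  'c'
   9  s[14:],s[2:]  2  'cd'
  10  s[2:],s[7:]  0  ''
  11  s[7:],s[5:]  2  'da'
  12  s[5:],s[15:]  1  'd'
  13  s[15:],s[3:]  1  'd'
  14  s[3:],s[16:]  0  ''
  15  s[16:],s[0:]  1  'f'
  16  s[0:],s[21:]  1  'f'
  17  s[21:],s[12:]  1  'f'
  18  s[12:],s[22:]  1  'f'
  19  s[22:],s[13:]  0  ''
  20  s[13:],s[23:]  0  ''
  21  s[23:],s[4:]  1  'h'
  22  s[4:],s[20:]  1  'h'
  23  s[20:],s[19:]  1  'h'

n(n+1)/2 = 24·25/2 = 300
Σ LCP = 0 + 2 + 1 + 0 + 2 + 1 + 1 + 0 + 1 + 2 + 0 + 2 + 1 + 1 + 0 + 1 + 1 + 1 + 1 + 0 + 0 + 1 + 1 + 1 = 21
distinct = 300 − 21 = 279

279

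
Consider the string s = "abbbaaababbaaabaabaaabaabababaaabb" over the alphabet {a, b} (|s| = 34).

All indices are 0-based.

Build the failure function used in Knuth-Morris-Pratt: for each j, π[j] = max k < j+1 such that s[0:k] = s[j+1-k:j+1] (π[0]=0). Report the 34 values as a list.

[0, 0, 0, 0, 1, 1, 1, 2, 1, 2, 3, 1, 1, 1, 2, 1, 1, 2, 1, 1, 1, 2, 1, 1, 2, 1, 2, 1, 2, 1, 1, 1, 2, 3]

π[0] = 0
j=1 s[j]='b': π[1]=0 (border '')
j=2 s[j]='b': π[2]=0 (border '')
j=3 s[j]='b': π[3]=0 (border '')
j=4 s[j]='a': π[4]=1 (border 'a')
j=5 s[j]='a': k: 1→0; π[5]=1 (border 'a')
j=6 s[j]='a': k: 1→0; π[6]=1 (border 'a')
j=7 s[j]='b': π[7]=2 (border 'ab')
j=8 s[j]='a': k: 2→0; π[8]=1 (border 'a')
j=9 s[j]='b': π[9]=2 (border 'ab')
j=10 s[j]='b': π[10]=3 (border 'abb')
j=11 s[j]='a': k: 3→0; π[11]=1 (border 'a')
j=12 s[j]='a': k: 1→0; π[12]=1 (border 'a')
j=13 s[j]='a': k: 1→0; π[13]=1 (border 'a')
j=14 s[j]='b': π[14]=2 (border 'ab')
j=15 s[j]='a': k: 2→0; π[15]=1 (border 'a')
j=16 s[j]='a': k: 1→0; π[16]=1 (border 'a')
j=17 s[j]='b': π[17]=2 (border 'ab')
j=18 s[j]='a': k: 2→0; π[18]=1 (border 'a')
j=19 s[j]='a': k: 1→0; π[19]=1 (border 'a')
j=20 s[j]='a': k: 1→0; π[20]=1 (border 'a')
j=21 s[j]='b': π[21]=2 (border 'ab')
j=22 s[j]='a': k: 2→0; π[22]=1 (border 'a')
j=23 s[j]='a': k: 1→0; π[23]=1 (border 'a')
j=24 s[j]='b': π[24]=2 (border 'ab')
j=25 s[j]='a': k: 2→0; π[25]=1 (border 'a')
j=26 s[j]='b': π[26]=2 (border 'ab')
j=27 s[j]='a': k: 2→0; π[27]=1 (border 'a')
j=28 s[j]='b': π[28]=2 (border 'ab')
j=29 s[j]='a': k: 2→0; π[29]=1 (border 'a')
j=30 s[j]='a': k: 1→0; π[30]=1 (border 'a')
j=31 s[j]='a': k: 1→0; π[31]=1 (border 'a')
j=32 s[j]='b': π[32]=2 (border 'ab')
j=33 s[j]='b': π[33]=3 (border 'abb')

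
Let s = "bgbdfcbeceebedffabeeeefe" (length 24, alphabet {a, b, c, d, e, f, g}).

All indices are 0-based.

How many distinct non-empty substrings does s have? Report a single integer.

276

sorted suffixes:
  #0 SA[0]=16  'abeeeefe'
  #1 SA[1]=2  'bdfcbeceebedffabeeeefe'
  #2 SA[2]=6  'beceebedffabeeeefe'
  #3 SA[3]=11  'bedffabeeeefe'
  #4 SA[4]=17  'beeeefe'
  #5 SA[5]=0  'bgbdfcbeceebedffabeeeefe'
  #6 SA[6]=5  'cbeceebedffabeeeefe'
  #7 SA[7]=8  'ceebedffabeeeefe'
  #8 SA[8]=3  'dfcbeceebedffabeeeefe'
  #9 SA[9]=13  'dffabeeeefe'
  #10 SA[10]=23  'e'
  #11 SA[11]=10  'ebedffabeeeefe'
  #12 SA[12]=7  'eceebedffabeeeefe'
  #13 SA[13]=12  'edffabeeeefe'
  #14 SA[14]=9  'eebedffabeeeefe'
  #15 SA[15]=18  'eeeefe'
  #16 SA[16]=19  'eeefe'
  #17 SA[17]=20  'eefe'
  #18 SA[18]=21  'efe'
  #19 SA[19]=15  'fabeeeefe'
  #20 SA[20]=4  'fcbeceebedffabeeeefe'
  #21 SA[21]=22  'fe'
  #22 SA[22]=14  'ffabeeeefe'
  #23 SA[23]=1  'gbdfcbeceebedffabeeeefe'

SA = [16, 2, 6, 11, 17, 0, 5, 8, 3, 13, 23, 10, 7, 12, 9, 18, 19, 20, 21, 15, 4, 22, 14, 1]
[i] adj suffixes → lcp
  [1] 16/2 → 0 ('')
  [2] 2/6 → 1 ('b')
  [3] 6/11 → 2 ('be')
  [4] 11/17 → 2 ('be')
  [5] 17/0 → 1 ('b')
  [6] 0/5 → 0 ('')
  [7] 5/8 → 1 ('c')
  [8] 8/3 → 0 ('')
  [9] 3/13 → 2 ('df')
  [10] 13/23 → 0 ('')
  [11] 23/10 → 1 ('e')
  [12] 10/7 → 1 ('e')
  [13] 7/12 → 1 ('e')
  [14] 12/9 → 1 ('e')
  [15] 9/18 → 2 ('ee')
  [16] 18/19 → 3 ('eee')
  [17] 19/20 → 2 ('ee')
  [18] 20/21 → 1 ('e')
  [19] 21/15 → 0 ('')
  [20] 15/4 → 1 ('f')
  [21] 4/22 → 1 ('f')
  [22] 22/14 → 1 ('f')
  [23] 14/1 → 0 ('')

n(n+1)/2 = 24·25/2 = 300
Σ LCP = 0 + 0 + 1 + 2 + 2 + 1 + 0 + 1 + 0 + 2 + 0 + 1 + 1 + 1 + 1 + 2 + 3 + 2 + 1 + 0 + 1 + 1 + 1 + 0 = 24
distinct = 300 − 24 = 276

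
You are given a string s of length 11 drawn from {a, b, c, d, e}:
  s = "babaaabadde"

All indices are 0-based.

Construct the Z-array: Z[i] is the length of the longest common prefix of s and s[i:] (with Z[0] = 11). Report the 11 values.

Z[0]=11
i=1: fresh scan; Z[1]=0
i=2: fresh scan; Z[2]=2 scan→box=[2,4)
i=3: min(r-i=1, Z[1]=0)=0; Z[3]=0
i=4: fresh scan; Z[4]=0
i=5: fresh scan; Z[5]=0
i=6: fresh scan; Z[6]=2 scan→box=[6,8)
i=7: min(r-i=1, Z[1]=0)=0; Z[7]=0
i=8: fresh scan; Z[8]=0
i=9: fresh scan; Z[9]=0
i=10: fresh scan; Z[10]=0

[11, 0, 2, 0, 0, 0, 2, 0, 0, 0, 0]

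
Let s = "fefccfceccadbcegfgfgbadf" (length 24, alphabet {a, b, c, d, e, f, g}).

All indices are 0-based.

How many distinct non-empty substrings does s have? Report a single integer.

rank | idx | suffix
   0 |  10 | adbcegfgfgbadf
   1 |  21 | adf
   2 |  20 | badf
   3 |  12 | bcegfgfgbadf
   4 |   9 | cadbcegfgfgbadf
   5 |   8 | ccadbcegfgfgbadf
   6 |   3 | ccfceccadbcegfgfgbadf
   7 |   6 | ceccadbcegfgfgbadf
   8 |  13 | cegfgfgbadf
   9 |   4 | cfceccadbcegfgfgbadf
  10 |  11 | dbcegfgfgbadf
  11 |  22 | df
  12 |   7 | eccadbcegfgfgbadf
  13 |   1 | efccfceccadbcegfgfgbadf
  14 |  14 | egfgfgbadf
  15 |  23 | f
  16 |   2 | fccfceccadbcegfgfgbadf
  17 |   5 | fceccadbcegfgfgbadf
  18 |   0 | fefccfceccadbcegfgfgbadf
  19 |  18 | fgbadf
  20 |  16 | fgfgbadf
  21 |  19 | gbadf
  22 |  17 | gfgbadf
  23 |  15 | gfgfgbadf

SA = [10, 21, 20, 12, 9, 8, 3, 6, 13, 4, 11, 22, 7, 1, 14, 23, 2, 5, 0, 18, 16, 19, 17, 15]
[i] adj suffixes → lcp
  [1] 10/21 → 2 ('ad')
  [2] 21/20 → 0 ('')
  [3] 20/12 → 1 ('b')
  [4] 12/9 → 0 ('')
  [5] 9/8 → 1 ('c')
  [6] 8/3 → 2 ('cc')
  [7] 3/6 → 1 ('c')
  [8] 6/13 → 2 ('ce')
  [9] 13/4 → 1 ('c')
  [10] 4/11 → 0 ('')
  [11] 11/22 → 1 ('d')
  [12] 22/7 → 0 ('')
  [13] 7/1 → 1 ('e')
  [14] 1/14 → 1 ('e')
  [15] 14/23 → 0 ('')
  [16] 23/2 → 1 ('f')
  [17] 2/5 → 2 ('fc')
  [18] 5/0 → 1 ('f')
  [19] 0/18 → 1 ('f')
  [20] 18/16 → 2 ('fg')
  [21] 16/19 → 0 ('')
  [22] 19/17 → 1 ('g')
  [23] 17/15 → 3 ('gfg')

n(n+1)/2 = 24·25/2 = 300
Σ LCP = 0 + 2 + 0 + 1 + 0 + 1 + 2 + 1 + 2 + 1 + 0 + 1 + 0 + 1 + 1 + 0 + 1 + 2 + 1 + 1 + 2 + 0 + 1 + 3 = 24
distinct = 300 − 24 = 276

276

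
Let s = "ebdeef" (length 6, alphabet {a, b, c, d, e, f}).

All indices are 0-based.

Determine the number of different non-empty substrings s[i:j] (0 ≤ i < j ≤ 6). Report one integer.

19

rank→(start, suffix):
  0 → (1, 'bdeef')
  1 → (2, 'deef')
  2 → (0, 'ebdeef')
  3 → (3, 'eef')
  4 → (4, 'ef')
  5 → (5, 'f')

SA = [1, 2, 0, 3, 4, 5]
[i] adj suffixes → lcp
  [1] 1/2 → 0 ('')
  [2] 2/0 → 0 ('')
  [3] 0/3 → 1 ('e')
  [4] 3/4 → 1 ('e')
  [5] 4/5 → 0 ('')

n(n+1)/2 = 6·7/2 = 21
Σ LCP = 0 + 0 + 0 + 1 + 1 + 0 = 2
distinct = 21 − 2 = 19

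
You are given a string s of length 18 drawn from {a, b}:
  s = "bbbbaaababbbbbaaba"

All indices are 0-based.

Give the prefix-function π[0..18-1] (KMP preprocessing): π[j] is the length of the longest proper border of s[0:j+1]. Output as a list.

π[0] = 0
j=1 s[j]='b': π[1]=1 (border 'b')
j=2 s[j]='b': π[2]=2 (border 'bb')
j=3 s[j]='b': π[3]=3 (border 'bbb')
j=4 s[j]='a': k: 3→2→1→0; π[4]=0 (border '')
j=5 s[j]='a': π[5]=0 (border '')
j=6 s[j]='a': π[6]=0 (border '')
j=7 s[j]='b': π[7]=1 (border 'b')
j=8 s[j]='a': k: 1→0; π[8]=0 (border '')
j=9 s[j]='b': π[9]=1 (border 'b')
j=10 s[j]='b': π[10]=2 (border 'bb')
j=11 s[j]='b': π[11]=3 (border 'bbb')
j=12 s[j]='b': π[12]=4 (border 'bbbb')
j=13 s[j]='b': k: 4→3; π[13]=4 (border 'bbbb')
j=14 s[j]='a': π[14]=5 (border 'bbbba')
j=15 s[j]='a': π[15]=6 (border 'bbbbaa')
j=16 s[j]='b': k: 6→0; π[16]=1 (border 'b')
j=17 s[j]='a': k: 1→0; π[17]=0 (border '')

[0, 1, 2, 3, 0, 0, 0, 1, 0, 1, 2, 3, 4, 4, 5, 6, 1, 0]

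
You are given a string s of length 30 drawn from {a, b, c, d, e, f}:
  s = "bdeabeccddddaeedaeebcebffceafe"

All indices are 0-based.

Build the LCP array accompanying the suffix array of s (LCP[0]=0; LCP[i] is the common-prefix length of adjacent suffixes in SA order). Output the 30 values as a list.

[0, 1, 3, 1, 0, 1, 1, 1, 0, 1, 1, 2, 0, 4, 1, 2, 3, 1, 0, 1, 2, 1, 2, 1, 1, 1, 2, 0, 1, 1]

rank | idx | suffix
   0 |   3 | abeccddddaeedaeebcebffceafe
   1 |  16 | aeebcebffceafe
   2 |  12 | aeedaeebcebffceafe
   3 |  27 | afe
   4 |  19 | bcebffceafe
   5 |   0 | bdeabeccddddaeedaeebcebffceafe
   6 |   4 | beccddddaeedaeebcebffceafe
   7 |  22 | bffceafe
   8 |   6 | ccddddaeedaeebcebffceafe
   9 |   7 | cddddaeedaeebcebffceafe
  10 |  25 | ceafe
  11 |  20 | cebffceafe
  12 |  15 | daeebcebffceafe
  13 |  11 | daeedaeebcebffceafe
  14 |  10 | ddaeedaeebcebffceafe
  15 |   9 | dddaeedaeebcebffceafe
  16 |   8 | ddddaeedaeebcebffceafe
  17 |   1 | deabeccddddaeedaeebcebffceafe
  18 |  29 | e
  19 |   2 | eabeccddddaeedaeebcebffceafe
  20 |  26 | eafe
  21 |  18 | ebcebffceafe
  22 |  21 | ebffceafe
  23 |   5 | eccddddaeedaeebcebffceafe
  24 |  14 | edaeebcebffceafe
  25 |  17 | eebcebffceafe
  26 |  13 | eedaeebcebffceafe
  27 |  24 | fceafe
  28 |  28 | fe
  29 |  23 | ffceafe

SA = [3, 16, 12, 27, 19, 0, 4, 22, 6, 7, 25, 20, 15, 11, 10, 9, 8, 1, 29, 2, 26, 18, 21, 5, 14, 17, 13, 24, 28, 23]
i: (SA[i-1],SA[i]) lcp shared
  1: (3,16) 1 'a'
  2: (16,12) 3 'aee'
  3: (12,27) 1 'a'
  4: (27,19) 0 ''
  5: (19,0) 1 'b'
  6: (0,4) 1 'b'
  7: (4,22) 1 'b'
  8: (22,6) 0 ''
  9: (6,7) 1 'c'
  10: (7,25) 1 'c'
  11: (25,20) 2 'ce'
  12: (20,15) 0 ''
  13: (15,11) 4 'daee'
  14: (11,10) 1 'd'
  15: (10,9) 2 'dd'
  16: (9,8) 3 'ddd'
  17: (8,1) 1 'd'
  18: (1,29) 0 ''
  19: (29,2) 1 'e'
  20: (2,26) 2 'ea'
  21: (26,18) 1 'e'
  22: (18,21) 2 'eb'
  23: (21,5) 1 'e'
  24: (5,14) 1 'e'
  25: (14,17) 1 'e'
  26: (17,13) 2 'ee'
  27: (13,24) 0 ''
  28: (24,28) 1 'f'
  29: (28,23) 1 'f'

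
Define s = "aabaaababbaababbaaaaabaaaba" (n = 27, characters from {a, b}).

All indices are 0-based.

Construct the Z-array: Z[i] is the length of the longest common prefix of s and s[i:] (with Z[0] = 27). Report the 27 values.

Z[0]=27
i=1: outside box; Z[1]=1 extend→box=[1,2)
i=2: outside box; Z[2]=0
i=3: outside box; Z[3]=2 extend→box=[3,5)
i=4: min(r-i=1, Z[1]=1)=1; Z[4]=4 extend→box=[4,8)
i=5: min(r-i=3, Z[1]=1)=1; Z[5]=1
i=6: min(r-i=2, Z[2]=0)=0; Z[6]=0
i=7: min(r-i=1, Z[3]=2)=1; Z[7]=1
i=8: outside box; Z[8]=0
i=9: outside box; Z[9]=0
i=10: outside box; Z[10]=4 extend→box=[10,14)
i=11: min(r-i=3, Z[1]=1)=1; Z[11]=1
i=12: min(r-i=2, Z[2]=0)=0; Z[12]=0
i=13: min(r-i=1, Z[3]=2)=1; Z[13]=1
i=14: outside box; Z[14]=0
i=15: outside box; Z[15]=0
i=16: outside box; Z[16]=2 extend→box=[16,18)
i=17: min(r-i=1, Z[1]=1)=1; Z[17]=2 extend→box=[17,19)
i=18: min(r-i=1, Z[1]=1)=1; Z[18]=2 extend→box=[18,20)
i=19: min(r-i=1, Z[1]=1)=1; Z[19]=8 extend→box=[19,27)
i=20: min(r-i=7, Z[1]=1)=1; Z[20]=1
i=21: min(r-i=6, Z[2]=0)=0; Z[21]=0
i=22: min(r-i=5, Z[3]=2)=2; Z[22]=2
i=23: min(r-i=4, Z[4]=4)=4; Z[23]=4
i=24: min(r-i=3, Z[5]=1)=1; Z[24]=1
i=25: min(r-i=2, Z[6]=0)=0; Z[25]=0
i=26: min(r-i=1, Z[7]=1)=1; Z[26]=1

[27, 1, 0, 2, 4, 1, 0, 1, 0, 0, 4, 1, 0, 1, 0, 0, 2, 2, 2, 8, 1, 0, 2, 4, 1, 0, 1]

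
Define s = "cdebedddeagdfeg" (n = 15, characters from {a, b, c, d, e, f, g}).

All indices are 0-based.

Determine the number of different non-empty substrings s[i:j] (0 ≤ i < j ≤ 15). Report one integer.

rank | idx | suffix
   0 |   9 | agdfeg
   1 |   3 | bedddeagdfeg
   2 |   0 | cdebedddeagdfeg
   3 |   5 | dddeagdfeg
   4 |   6 | ddeagdfeg
   5 |   7 | deagdfeg
   6 |   1 | debedddeagdfeg
   7 |  11 | dfeg
   8 |   8 | eagdfeg
   9 |   2 | ebedddeagdfeg
  10 |   4 | edddeagdfeg
  11 |  13 | eg
  12 |  12 | feg
  13 |  14 | g
  14 |  10 | gdfeg

SA = [9, 3, 0, 5, 6, 7, 1, 11, 8, 2, 4, 13, 12, 14, 10]
i: (SA[i-1],SA[i]) lcp shared
  1: (9,3) 0 ''
  2: (3,0) 0 ''
  3: (0,5) 0 ''
  4: (5,6) 2 'dd'
  5: (6,7) 1 'd'
  6: (7,1) 2 'de'
  7: (1,11) 1 'd'
  8: (11,8) 0 ''
  9: (8,2) 1 'e'
  10: (2,4) 1 'e'
  11: (4,13) 1 'e'
  12: (13,12) 0 ''
  13: (12,14) 0 ''
  14: (14,10) 1 'g'

n(n+1)/2 = 15·16/2 = 120
Σ LCP = 0 + 0 + 0 + 0 + 2 + 1 + 2 + 1 + 0 + 1 + 1 + 1 + 0 + 0 + 1 = 10
distinct = 120 − 10 = 110

110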